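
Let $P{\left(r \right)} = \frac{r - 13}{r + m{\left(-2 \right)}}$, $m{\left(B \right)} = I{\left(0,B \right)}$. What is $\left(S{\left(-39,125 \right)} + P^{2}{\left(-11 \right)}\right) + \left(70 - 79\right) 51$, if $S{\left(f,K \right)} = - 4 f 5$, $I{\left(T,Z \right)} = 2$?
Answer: $\frac{2953}{9} \approx 328.11$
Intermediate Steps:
$m{\left(B \right)} = 2$
$P{\left(r \right)} = \frac{-13 + r}{2 + r}$ ($P{\left(r \right)} = \frac{r - 13}{r + 2} = \frac{-13 + r}{2 + r}$)
$S{\left(f,K \right)} = - 20 f$
$\left(S{\left(-39,125 \right)} + P^{2}{\left(-11 \right)}\right) + \left(70 - 79\right) 51 = \left(\left(-20\right) \left(-39\right) + \left(\frac{-13 - 11}{2 - 11}\right)^{2}\right) + \left(70 - 79\right) 51 = \left(780 + \left(\frac{1}{-9} \left(-24\right)\right)^{2}\right) - 459 = \left(780 + \left(\left(- \frac{1}{9}\right) \left(-24\right)\right)^{2}\right) - 459 = \left(780 + \left(\frac{8}{3}\right)^{2}\right) - 459 = \left(780 + \frac{64}{9}\right) - 459 = \frac{7084}{9} - 459 = \frac{2953}{9}$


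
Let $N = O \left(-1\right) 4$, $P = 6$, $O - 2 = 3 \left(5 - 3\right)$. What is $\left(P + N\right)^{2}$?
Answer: $676$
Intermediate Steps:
$O = 8$ ($O = 2 + 3 \left(5 - 3\right) = 2 + 3 \cdot 2 = 2 + 6 = 8$)
$N = -32$ ($N = 8 \left(-1\right) 4 = \left(-8\right) 4 = -32$)
$\left(P + N\right)^{2} = \left(6 - 32\right)^{2} = \left(-26\right)^{2} = 676$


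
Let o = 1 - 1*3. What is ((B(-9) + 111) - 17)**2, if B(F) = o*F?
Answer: 12544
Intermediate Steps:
o = -2 (o = 1 - 3 = -2)
B(F) = -2*F
((B(-9) + 111) - 17)**2 = ((-2*(-9) + 111) - 17)**2 = ((18 + 111) - 17)**2 = (129 - 17)**2 = 112**2 = 12544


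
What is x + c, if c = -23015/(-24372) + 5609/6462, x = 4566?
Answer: 13322097713/2916516 ≈ 4567.8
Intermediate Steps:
c = 5285657/2916516 (c = -23015*(-1/24372) + 5609*(1/6462) = 23015/24372 + 5609/6462 = 5285657/2916516 ≈ 1.8123)
x + c = 4566 + 5285657/2916516 = 13322097713/2916516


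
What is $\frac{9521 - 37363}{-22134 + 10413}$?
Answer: $\frac{27842}{11721} \approx 2.3754$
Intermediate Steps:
$\frac{9521 - 37363}{-22134 + 10413} = - \frac{27842}{-11721} = \left(-27842\right) \left(- \frac{1}{11721}\right) = \frac{27842}{11721}$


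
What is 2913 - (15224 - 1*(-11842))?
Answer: -24153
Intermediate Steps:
2913 - (15224 - 1*(-11842)) = 2913 - (15224 + 11842) = 2913 - 1*27066 = 2913 - 27066 = -24153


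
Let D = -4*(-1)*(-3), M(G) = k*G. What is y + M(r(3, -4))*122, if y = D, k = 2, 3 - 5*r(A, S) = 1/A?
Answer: 1772/15 ≈ 118.13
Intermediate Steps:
r(A, S) = ⅗ - 1/(5*A)
M(G) = 2*G
D = -12 (D = 4*(-3) = -12)
y = -12
y + M(r(3, -4))*122 = -12 + (2*((⅕)*(-1 + 3*3)/3))*122 = -12 + (2*((⅕)*(⅓)*(-1 + 9)))*122 = -12 + (2*((⅕)*(⅓)*8))*122 = -12 + (2*(8/15))*122 = -12 + (16/15)*122 = -12 + 1952/15 = 1772/15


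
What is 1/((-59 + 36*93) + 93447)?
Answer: 1/96736 ≈ 1.0337e-5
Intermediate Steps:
1/((-59 + 36*93) + 93447) = 1/((-59 + 3348) + 93447) = 1/(3289 + 93447) = 1/96736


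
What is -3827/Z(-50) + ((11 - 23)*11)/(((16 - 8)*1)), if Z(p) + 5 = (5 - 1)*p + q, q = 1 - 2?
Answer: 214/103 ≈ 2.0777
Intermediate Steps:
q = -1
Z(p) = -6 + 4*p (Z(p) = -5 + ((5 - 1)*p - 1) = -5 + (4*p - 1) = -5 + (-1 + 4*p) = -6 + 4*p)
-3827/Z(-50) + ((11 - 23)*11)/(((16 - 8)*1)) = -3827/(-6 + 4*(-50)) + ((11 - 23)*11)/(((16 - 8)*1)) = -3827/(-6 - 200) + (-12*11)/((8*1)) = -3827/(-206) - 132/8 = -3827*(-1/206) - 132*1/8 = 3827/206 - 33/2 = 214/103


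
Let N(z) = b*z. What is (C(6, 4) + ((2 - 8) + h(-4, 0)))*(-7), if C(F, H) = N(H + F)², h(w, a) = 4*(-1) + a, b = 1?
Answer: -630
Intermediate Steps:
N(z) = z (N(z) = 1*z = z)
h(w, a) = -4 + a
C(F, H) = (F + H)² (C(F, H) = (H + F)² = (F + H)²)
(C(6, 4) + ((2 - 8) + h(-4, 0)))*(-7) = ((6 + 4)² + ((2 - 8) + (-4 + 0)))*(-7) = (10² + (-6 - 4))*(-7) = (100 - 10)*(-7) = 90*(-7) = -630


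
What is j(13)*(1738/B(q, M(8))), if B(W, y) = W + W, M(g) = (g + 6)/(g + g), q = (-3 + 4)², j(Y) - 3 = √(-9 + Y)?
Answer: 4345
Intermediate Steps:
j(Y) = 3 + √(-9 + Y)
q = 1 (q = 1² = 1)
M(g) = (6 + g)/(2*g) (M(g) = (6 + g)/((2*g)) = (6 + g)*(1/(2*g)) = (6 + g)/(2*g))
B(W, y) = 2*W
j(13)*(1738/B(q, M(8))) = (3 + √(-9 + 13))*(1738/((2*1))) = (3 + √4)*(1738/2) = (3 + 2)*(1738*(½)) = 5*869 = 4345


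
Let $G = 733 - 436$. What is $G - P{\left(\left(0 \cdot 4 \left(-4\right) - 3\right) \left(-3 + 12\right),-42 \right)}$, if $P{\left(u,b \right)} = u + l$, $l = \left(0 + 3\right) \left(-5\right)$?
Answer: $339$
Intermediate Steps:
$l = -15$ ($l = 3 \left(-5\right) = -15$)
$G = 297$ ($G = 733 - 436 = 297$)
$P{\left(u,b \right)} = -15 + u$ ($P{\left(u,b \right)} = u - 15 = -15 + u$)
$G - P{\left(\left(0 \cdot 4 \left(-4\right) - 3\right) \left(-3 + 12\right),-42 \right)} = 297 - \left(-15 + \left(0 \cdot 4 \left(-4\right) - 3\right) \left(-3 + 12\right)\right) = 297 - \left(-15 + \left(0 \left(-4\right) - 3\right) 9\right) = 297 - \left(-15 + \left(0 - 3\right) 9\right) = 297 - \left(-15 - 27\right) = 297 - -42 = 297 + 42 = 339$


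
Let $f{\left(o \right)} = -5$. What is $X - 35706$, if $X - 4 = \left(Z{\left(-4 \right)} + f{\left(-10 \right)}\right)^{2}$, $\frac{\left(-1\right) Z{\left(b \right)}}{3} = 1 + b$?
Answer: $-35686$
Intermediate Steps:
$Z{\left(b \right)} = -3 - 3 b$ ($Z{\left(b \right)} = - 3 \left(1 + b\right) = -3 - 3 b$)
$X = 20$ ($X = 4 + \left(\left(-3 - -12\right) - 5\right)^{2} = 4 + \left(\left(-3 + 12\right) - 5\right)^{2} = 4 + \left(9 - 5\right)^{2} = 4 + 4^{2} = 4 + 16 = 20$)
$X - 35706 = 20 - 35706 = -35686$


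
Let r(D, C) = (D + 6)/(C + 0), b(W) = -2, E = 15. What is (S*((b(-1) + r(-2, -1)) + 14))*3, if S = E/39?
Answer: 120/13 ≈ 9.2308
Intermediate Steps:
S = 5/13 (S = 15/39 = 15*(1/39) = 5/13 ≈ 0.38462)
r(D, C) = (6 + D)/C
(S*((b(-1) + r(-2, -1)) + 14))*3 = (5*((-2 + (6 - 2)/(-1)) + 14)/13)*3 = (5*((-2 - 1*4) + 14)/13)*3 = (5*((-2 - 4) + 14)/13)*3 = (5*(-6 + 14)/13)*3 = ((5/13)*8)*3 = (40/13)*3 = 120/13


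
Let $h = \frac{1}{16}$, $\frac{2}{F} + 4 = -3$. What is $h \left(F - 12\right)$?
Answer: $- \frac{43}{56} \approx -0.76786$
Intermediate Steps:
$F = - \frac{2}{7}$ ($F = \frac{2}{-4 - 3} = \frac{2}{-7} = 2 \left(- \frac{1}{7}\right) = - \frac{2}{7} \approx -0.28571$)
$h = \frac{1}{16} \approx 0.0625$
$h \left(F - 12\right) = \frac{- \frac{2}{7} - 12}{16} = \frac{1}{16} \left(- \frac{86}{7}\right) = - \frac{43}{56}$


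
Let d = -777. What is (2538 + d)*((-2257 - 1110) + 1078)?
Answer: -4030929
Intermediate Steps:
(2538 + d)*((-2257 - 1110) + 1078) = (2538 - 777)*((-2257 - 1110) + 1078) = 1761*(-3367 + 1078) = 1761*(-2289) = -4030929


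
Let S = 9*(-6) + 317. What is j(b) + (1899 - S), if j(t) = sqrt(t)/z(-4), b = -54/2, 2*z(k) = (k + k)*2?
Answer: 1636 - 3*I*sqrt(3)/8 ≈ 1636.0 - 0.64952*I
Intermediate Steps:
z(k) = 2*k (z(k) = ((k + k)*2)/2 = ((2*k)*2)/2 = (4*k)/2 = 2*k)
S = 263 (S = -54 + 317 = 263)
b = -27 (b = -54*1/2 = -27)
j(t) = -sqrt(t)/8 (j(t) = sqrt(t)/((2*(-4))) = sqrt(t)/(-8) = -sqrt(t)/8)
j(b) + (1899 - S) = -3*I*sqrt(3)/8 + (1899 - 1*263) = -3*I*sqrt(3)/8 + (1899 - 263) = -3*I*sqrt(3)/8 + 1636 = 1636 - 3*I*sqrt(3)/8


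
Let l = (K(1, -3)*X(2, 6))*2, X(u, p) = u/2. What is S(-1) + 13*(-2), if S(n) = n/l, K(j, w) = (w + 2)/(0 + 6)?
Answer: -23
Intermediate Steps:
K(j, w) = 1/3 + w/6 (K(j, w) = (2 + w)/6 = (2 + w)*(1/6) = 1/3 + w/6)
X(u, p) = u/2 (X(u, p) = u*(1/2) = u/2)
l = -1/3 (l = ((1/3 + (1/6)*(-3))*((1/2)*2))*2 = ((1/3 - 1/2)*1)*2 = -1/6*1*2 = -1/6*2 = -1/3 ≈ -0.33333)
S(n) = -3*n (S(n) = n/(-1/3) = n*(-3) = -3*n)
S(-1) + 13*(-2) = -3*(-1) + 13*(-2) = 3 - 26 = -23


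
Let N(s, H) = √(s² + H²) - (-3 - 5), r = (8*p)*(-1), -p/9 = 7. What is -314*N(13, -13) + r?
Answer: -2008 - 4082*√2 ≈ -7780.8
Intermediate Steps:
p = -63 (p = -9*7 = -63)
r = 504 (r = (8*(-63))*(-1) = -504*(-1) = 504)
N(s, H) = 8 + √(H² + s²) (N(s, H) = √(H² + s²) - 1*(-8) = √(H² + s²) + 8 = 8 + √(H² + s²))
-314*N(13, -13) + r = -314*(8 + √((-13)² + 13²)) + 504 = -314*(8 + √(169 + 169)) + 504 = -314*(8 + √338) + 504 = -314*(8 + 13*√2) + 504 = (-2512 - 4082*√2) + 504 = -2008 - 4082*√2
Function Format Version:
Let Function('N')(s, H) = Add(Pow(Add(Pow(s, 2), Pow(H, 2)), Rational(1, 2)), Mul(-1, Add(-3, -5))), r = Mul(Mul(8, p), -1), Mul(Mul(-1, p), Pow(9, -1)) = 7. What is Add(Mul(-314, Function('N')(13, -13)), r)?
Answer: Add(-2008, Mul(-4082, Pow(2, Rational(1, 2)))) ≈ -7780.8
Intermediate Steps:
p = -63 (p = Mul(-9, 7) = -63)
r = 504 (r = Mul(Mul(8, -63), -1) = Mul(-504, -1) = 504)
Function('N')(s, H) = Add(8, Pow(Add(Pow(H, 2), Pow(s, 2)), Rational(1, 2))) (Function('N')(s, H) = Add(Pow(Add(Pow(H, 2), Pow(s, 2)), Rational(1, 2)), Mul(-1, -8)) = Add(Pow(Add(Pow(H, 2), Pow(s, 2)), Rational(1, 2)), 8) = Add(8, Pow(Add(Pow(H, 2), Pow(s, 2)), Rational(1, 2))))
Add(Mul(-314, Function('N')(13, -13)), r) = Add(Mul(-314, Add(8, Pow(Add(Pow(-13, 2), Pow(13, 2)), Rational(1, 2)))), 504) = Add(Mul(-314, Add(8, Pow(Add(169, 169), Rational(1, 2)))), 504) = Add(Mul(-314, Add(8, Pow(338, Rational(1, 2)))), 504) = Add(Mul(-314, Add(8, Mul(13, Pow(2, Rational(1, 2))))), 504) = Add(Add(-2512, Mul(-4082, Pow(2, Rational(1, 2)))), 504) = Add(-2008, Mul(-4082, Pow(2, Rational(1, 2))))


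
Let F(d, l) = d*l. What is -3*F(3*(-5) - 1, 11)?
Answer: 528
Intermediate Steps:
-3*F(3*(-5) - 1, 11) = -3*(3*(-5) - 1)*11 = -3*(-15 - 1)*11 = -(-48)*11 = -3*(-176) = 528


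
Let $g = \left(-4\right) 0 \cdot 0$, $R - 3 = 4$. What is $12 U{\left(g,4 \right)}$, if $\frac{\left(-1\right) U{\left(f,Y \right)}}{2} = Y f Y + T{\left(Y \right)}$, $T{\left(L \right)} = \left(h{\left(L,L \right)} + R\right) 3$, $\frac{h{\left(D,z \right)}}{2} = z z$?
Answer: $-2808$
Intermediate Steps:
$R = 7$ ($R = 3 + 4 = 7$)
$h{\left(D,z \right)} = 2 z^{2}$ ($h{\left(D,z \right)} = 2 z z = 2 z^{2}$)
$g = 0$ ($g = 0 \cdot 0 = 0$)
$T{\left(L \right)} = 21 + 6 L^{2}$ ($T{\left(L \right)} = \left(2 L^{2} + 7\right) 3 = \left(7 + 2 L^{2}\right) 3 = 21 + 6 L^{2}$)
$U{\left(f,Y \right)} = -42 - 12 Y^{2} - 2 f Y^{2}$ ($U{\left(f,Y \right)} = - 2 \left(Y f Y + \left(21 + 6 Y^{2}\right)\right) = - 2 \left(f Y^{2} + \left(21 + 6 Y^{2}\right)\right) = - 2 \left(21 + 6 Y^{2} + f Y^{2}\right) = -42 - 12 Y^{2} - 2 f Y^{2}$)
$12 U{\left(g,4 \right)} = 12 \left(-42 - 12 \cdot 4^{2} - 0 \cdot 4^{2}\right) = 12 \left(-42 - 192 - 0 \cdot 16\right) = 12 \left(-42 - 192 + 0\right) = 12 \left(-234\right) = -2808$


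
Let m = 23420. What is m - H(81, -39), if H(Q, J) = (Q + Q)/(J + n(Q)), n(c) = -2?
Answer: 960382/41 ≈ 23424.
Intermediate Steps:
H(Q, J) = 2*Q/(-2 + J) (H(Q, J) = (Q + Q)/(J - 2) = (2*Q)/(-2 + J) = 2*Q/(-2 + J))
m - H(81, -39) = 23420 - 2*81/(-2 - 39) = 23420 - 2*81/(-41) = 23420 - 2*81*(-1)/41 = 23420 - 1*(-162/41) = 23420 + 162/41 = 960382/41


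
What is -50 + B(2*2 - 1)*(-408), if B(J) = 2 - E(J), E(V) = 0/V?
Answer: -866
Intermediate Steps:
E(V) = 0
B(J) = 2 (B(J) = 2 - 1*0 = 2 + 0 = 2)
-50 + B(2*2 - 1)*(-408) = -50 + 2*(-408) = -50 - 816 = -866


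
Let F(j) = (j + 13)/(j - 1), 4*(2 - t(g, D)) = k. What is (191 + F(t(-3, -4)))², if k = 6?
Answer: 26896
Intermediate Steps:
t(g, D) = ½ (t(g, D) = 2 - ¼*6 = 2 - 3/2 = ½)
F(j) = (13 + j)/(-1 + j)
(191 + F(t(-3, -4)))² = (191 + (13 + ½)/(-1 + ½))² = (191 + (27/2)/(-½))² = (191 - 2*27/2)² = (191 - 27)² = 164² = 26896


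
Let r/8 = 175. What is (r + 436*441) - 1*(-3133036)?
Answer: 3326712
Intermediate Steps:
r = 1400 (r = 8*175 = 1400)
(r + 436*441) - 1*(-3133036) = (1400 + 436*441) - 1*(-3133036) = (1400 + 192276) + 3133036 = 193676 + 3133036 = 3326712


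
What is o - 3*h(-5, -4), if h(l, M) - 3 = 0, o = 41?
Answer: 32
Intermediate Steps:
h(l, M) = 3 (h(l, M) = 3 + 0 = 3)
o - 3*h(-5, -4) = 41 - 3*3 = 41 - 9 = 32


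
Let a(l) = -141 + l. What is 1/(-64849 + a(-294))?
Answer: -1/65284 ≈ -1.5318e-5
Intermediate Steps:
1/(-64849 + a(-294)) = 1/(-64849 + (-141 - 294)) = 1/(-64849 - 435) = 1/(-65284) = -1/65284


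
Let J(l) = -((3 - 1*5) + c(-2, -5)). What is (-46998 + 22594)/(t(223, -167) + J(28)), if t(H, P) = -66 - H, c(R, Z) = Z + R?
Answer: 6101/70 ≈ 87.157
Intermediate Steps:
c(R, Z) = R + Z
J(l) = 9 (J(l) = -((3 - 1*5) + (-2 - 5)) = -((3 - 5) - 7) = -(-2 - 7) = -1*(-9) = 9)
(-46998 + 22594)/(t(223, -167) + J(28)) = (-46998 + 22594)/((-66 - 1*223) + 9) = -24404/((-66 - 223) + 9) = -24404/(-289 + 9) = -24404/(-280) = -24404*(-1/280) = 6101/70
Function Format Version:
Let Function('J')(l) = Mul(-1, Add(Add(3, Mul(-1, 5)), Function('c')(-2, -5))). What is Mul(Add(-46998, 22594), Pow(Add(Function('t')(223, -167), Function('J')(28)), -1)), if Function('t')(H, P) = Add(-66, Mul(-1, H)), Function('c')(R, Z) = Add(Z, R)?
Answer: Rational(6101, 70) ≈ 87.157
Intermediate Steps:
Function('c')(R, Z) = Add(R, Z)
Function('J')(l) = 9 (Function('J')(l) = Mul(-1, Add(Add(3, Mul(-1, 5)), Add(-2, -5))) = Mul(-1, Add(Add(3, -5), -7)) = Mul(-1, Add(-2, -7)) = Mul(-1, -9) = 9)
Mul(Add(-46998, 22594), Pow(Add(Function('t')(223, -167), Function('J')(28)), -1)) = Mul(Add(-46998, 22594), Pow(Add(Add(-66, Mul(-1, 223)), 9), -1)) = Mul(-24404, Pow(Add(Add(-66, -223), 9), -1)) = Mul(-24404, Pow(Add(-289, 9), -1)) = Mul(-24404, Pow(-280, -1)) = Mul(-24404, Rational(-1, 280)) = Rational(6101, 70)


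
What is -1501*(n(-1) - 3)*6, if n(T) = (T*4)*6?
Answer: 243162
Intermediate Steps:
n(T) = 24*T (n(T) = (4*T)*6 = 24*T)
-1501*(n(-1) - 3)*6 = -1501*(24*(-1) - 3)*6 = -1501*(-24 - 3)*6 = -(-40527)*6 = -1501*(-162) = 243162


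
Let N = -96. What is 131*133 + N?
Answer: 17327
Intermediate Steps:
131*133 + N = 131*133 - 96 = 17423 - 96 = 17327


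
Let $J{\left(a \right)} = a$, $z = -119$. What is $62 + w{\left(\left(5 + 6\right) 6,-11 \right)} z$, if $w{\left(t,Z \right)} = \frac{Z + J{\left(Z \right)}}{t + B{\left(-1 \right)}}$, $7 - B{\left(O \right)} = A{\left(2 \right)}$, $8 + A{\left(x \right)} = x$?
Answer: $\frac{7516}{79} \approx 95.139$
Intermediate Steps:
$A{\left(x \right)} = -8 + x$
$B{\left(O \right)} = 13$ ($B{\left(O \right)} = 7 - \left(-8 + 2\right) = 7 - -6 = 7 + 6 = 13$)
$w{\left(t,Z \right)} = \frac{2 Z}{13 + t}$ ($w{\left(t,Z \right)} = \frac{Z + Z}{t + 13} = \frac{2 Z}{13 + t}$)
$62 + w{\left(\left(5 + 6\right) 6,-11 \right)} z = 62 + 2 \left(-11\right) \frac{1}{13 + \left(5 + 6\right) 6} \left(-119\right) = 62 + 2 \left(-11\right) \frac{1}{13 + 11 \cdot 6} \left(-119\right) = 62 + 2 \left(-11\right) \frac{1}{13 + 66} \left(-119\right) = 62 + 2 \left(-11\right) \frac{1}{79} \left(-119\right) = 62 - - \frac{2618}{79} = 62 + \frac{2618}{79} = \frac{7516}{79}$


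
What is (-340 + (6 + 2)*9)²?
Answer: 71824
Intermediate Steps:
(-340 + (6 + 2)*9)² = (-340 + 8*9)² = (-340 + 72)² = (-268)² = 71824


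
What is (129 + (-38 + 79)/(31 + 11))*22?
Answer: 60049/21 ≈ 2859.5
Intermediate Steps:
(129 + (-38 + 79)/(31 + 11))*22 = (129 + 41/42)*22 = (5459/42)*22 = 60049/21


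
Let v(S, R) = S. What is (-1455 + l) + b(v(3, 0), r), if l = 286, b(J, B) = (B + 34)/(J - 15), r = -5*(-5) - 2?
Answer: -4695/4 ≈ -1173.8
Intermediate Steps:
r = 23 (r = 25 - 2 = 23)
b(J, B) = (34 + B)/(-15 + J)
(-1455 + l) + b(v(3, 0), r) = (-1455 + 286) + (34 + 23)/(-15 + 3) = -1169 + 57/(-12) = -1169 - 1/12*57 = -1169 - 19/4 = -4695/4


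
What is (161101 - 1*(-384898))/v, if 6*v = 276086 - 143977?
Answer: 3275994/132109 ≈ 24.798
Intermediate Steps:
v = 132109/6 (v = (276086 - 143977)/6 = (⅙)*132109 = 132109/6 ≈ 22018.)
(161101 - 1*(-384898))/v = (161101 - 1*(-384898))/(132109/6) = (161101 + 384898)*(6/132109) = 545999*(6/132109) = 3275994/132109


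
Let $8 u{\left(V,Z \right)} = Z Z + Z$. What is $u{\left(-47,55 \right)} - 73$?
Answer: $312$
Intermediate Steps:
$u{\left(V,Z \right)} = \frac{Z}{8} + \frac{Z^{2}}{8}$ ($u{\left(V,Z \right)} = \frac{Z Z + Z}{8} = \frac{Z^{2} + Z}{8} = \frac{Z + Z^{2}}{8} = \frac{Z}{8} + \frac{Z^{2}}{8}$)
$u{\left(-47,55 \right)} - 73 = \frac{1}{8} \cdot 55 \left(1 + 55\right) - 73 = \frac{1}{8} \cdot 55 \cdot 56 - 73 = 385 - 73 = 312$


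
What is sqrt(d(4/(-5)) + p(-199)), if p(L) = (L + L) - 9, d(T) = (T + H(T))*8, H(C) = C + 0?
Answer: I*sqrt(10495)/5 ≈ 20.489*I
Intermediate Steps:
H(C) = C
d(T) = 16*T (d(T) = (T + T)*8 = (2*T)*8 = 16*T)
p(L) = -9 + 2*L (p(L) = 2*L - 9 = -9 + 2*L)
sqrt(d(4/(-5)) + p(-199)) = sqrt(16*(4/(-5)) + (-9 + 2*(-199))) = sqrt(16*(-1/5*4) + (-9 - 398)) = sqrt(16*(-4/5) - 407) = sqrt(-64/5 - 407) = sqrt(-2099/5) = I*sqrt(10495)/5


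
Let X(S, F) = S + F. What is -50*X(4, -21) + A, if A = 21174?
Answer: 22024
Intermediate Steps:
X(S, F) = F + S
-50*X(4, -21) + A = -50*(-21 + 4) + 21174 = -50*(-17) + 21174 = 850 + 21174 = 22024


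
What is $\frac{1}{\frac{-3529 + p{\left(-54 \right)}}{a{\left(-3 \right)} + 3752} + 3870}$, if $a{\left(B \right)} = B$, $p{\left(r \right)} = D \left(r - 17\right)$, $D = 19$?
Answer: $\frac{3749}{14503752} \approx 0.00025848$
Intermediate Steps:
$p{\left(r \right)} = -323 + 19 r$ ($p{\left(r \right)} = 19 \left(r - 17\right) = 19 \left(-17 + r\right) = -323 + 19 r$)
$\frac{1}{\frac{-3529 + p{\left(-54 \right)}}{a{\left(-3 \right)} + 3752} + 3870} = \frac{1}{\frac{-3529 + \left(-323 + 19 \left(-54\right)\right)}{-3 + 3752} + 3870} = \frac{1}{\frac{-3529 - 1349}{3749} + 3870} = \frac{1}{\left(-3529 - 1349\right) \frac{1}{3749} + 3870} = \frac{1}{\left(-4878\right) \frac{1}{3749} + 3870} = \frac{1}{- \frac{4878}{3749} + 3870} = \frac{1}{\frac{14503752}{3749}} = \frac{3749}{14503752}$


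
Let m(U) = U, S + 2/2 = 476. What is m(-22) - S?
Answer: -497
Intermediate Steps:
S = 475 (S = -1 + 476 = 475)
m(-22) - S = -22 - 1*475 = -22 - 475 = -497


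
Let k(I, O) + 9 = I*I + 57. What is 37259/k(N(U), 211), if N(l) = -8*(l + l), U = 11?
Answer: 37259/31024 ≈ 1.2010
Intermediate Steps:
N(l) = -16*l
k(I, O) = 48 + I² (k(I, O) = -9 + (I*I + 57) = -9 + (I² + 57) = -9 + (57 + I²) = 48 + I²)
37259/k(N(U), 211) = 37259/(48 + (-16*11)²) = 37259/(48 + (-176)²) = 37259/(48 + 30976) = 37259/31024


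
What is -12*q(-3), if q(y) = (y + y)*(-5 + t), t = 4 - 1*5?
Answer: -432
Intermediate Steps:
t = -1 (t = 4 - 5 = -1)
q(y) = -12*y (q(y) = (y + y)*(-5 - 1) = (2*y)*(-6) = -12*y)
-12*q(-3) = -(-144)*(-3) = -12*36 = -432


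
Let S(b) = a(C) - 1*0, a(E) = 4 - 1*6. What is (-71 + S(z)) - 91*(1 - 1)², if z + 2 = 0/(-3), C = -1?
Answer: -73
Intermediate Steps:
a(E) = -2 (a(E) = 4 - 6 = -2)
z = -2 (z = -2 + 0/(-3) = -2 + 0*(-⅓) = -2 + 0 = -2)
S(b) = -2 (S(b) = -2 - 1*0 = -2 + 0 = -2)
(-71 + S(z)) - 91*(1 - 1)² = (-71 - 2) - 91*(1 - 1)² = -73 - 91*0² = -73 - 91*0 = -73 + 0 = -73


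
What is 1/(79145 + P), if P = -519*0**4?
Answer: 1/79145 ≈ 1.2635e-5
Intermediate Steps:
P = 0 (P = -519*0 = 0)
1/(79145 + P) = 1/(79145 + 0) = 1/79145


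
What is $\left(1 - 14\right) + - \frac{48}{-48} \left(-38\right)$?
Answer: $-51$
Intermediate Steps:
$\left(1 - 14\right) + - \frac{48}{-48} \left(-38\right) = -13 + \left(-48\right) \left(- \frac{1}{48}\right) \left(-38\right) = -13 + 1 \left(-38\right) = -13 - 38 = -51$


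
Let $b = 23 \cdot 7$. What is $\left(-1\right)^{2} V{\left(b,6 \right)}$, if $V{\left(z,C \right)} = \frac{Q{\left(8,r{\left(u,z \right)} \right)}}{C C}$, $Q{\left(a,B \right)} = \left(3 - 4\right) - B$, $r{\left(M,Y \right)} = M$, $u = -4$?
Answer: $\frac{1}{12} \approx 0.083333$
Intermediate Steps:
$b = 161$
$Q{\left(a,B \right)} = -1 - B$ ($Q{\left(a,B \right)} = \left(3 - 4\right) - B = -1 - B$)
$V{\left(z,C \right)} = \frac{3}{C^{2}}$ ($V{\left(z,C \right)} = \frac{-1 - -4}{C C} = \frac{-1 + 4}{C^{2}} = \frac{3}{C^{2}}$)
$\left(-1\right)^{2} V{\left(b,6 \right)} = \left(-1\right)^{2} \cdot \frac{3}{36} = 1 \cdot 3 \cdot \frac{1}{36} = 1 \cdot \frac{1}{12} = \frac{1}{12}$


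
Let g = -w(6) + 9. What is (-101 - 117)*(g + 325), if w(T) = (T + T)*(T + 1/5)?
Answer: -282964/5 ≈ -56593.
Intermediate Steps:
w(T) = 2*T*(⅕ + T) (w(T) = (2*T)*(T + ⅕) = (2*T)*(⅕ + T) = 2*T*(⅕ + T))
g = -327/5 (g = -2*6*(1 + 5*6)/5 + 9 = -2*6*(1 + 30)/5 + 9 = -2*6*31/5 + 9 = -1*372/5 + 9 = -372/5 + 9 = -327/5 ≈ -65.400)
(-101 - 117)*(g + 325) = (-101 - 117)*(-327/5 + 325) = -218*1298/5 = -282964/5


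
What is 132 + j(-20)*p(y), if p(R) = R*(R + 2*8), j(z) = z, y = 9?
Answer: -4368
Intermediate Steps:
p(R) = R*(16 + R) (p(R) = R*(R + 16) = R*(16 + R))
132 + j(-20)*p(y) = 132 - 180*(16 + 9) = 132 - 180*25 = 132 - 20*225 = 132 - 4500 = -4368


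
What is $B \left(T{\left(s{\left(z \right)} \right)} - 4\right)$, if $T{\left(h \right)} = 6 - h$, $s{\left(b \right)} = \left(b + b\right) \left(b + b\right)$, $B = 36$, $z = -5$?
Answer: $-3528$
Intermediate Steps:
$s{\left(b \right)} = 4 b^{2}$ ($s{\left(b \right)} = 2 b 2 b = 4 b^{2}$)
$B \left(T{\left(s{\left(z \right)} \right)} - 4\right) = 36 \left(\left(6 - 4 \left(-5\right)^{2}\right) - 4\right) = 36 \left(\left(6 - 4 \cdot 25\right) - 4\right) = 36 \left(\left(6 - 100\right) - 4\right) = 36 \left(-94 - 4\right) = 36 \left(-98\right) = -3528$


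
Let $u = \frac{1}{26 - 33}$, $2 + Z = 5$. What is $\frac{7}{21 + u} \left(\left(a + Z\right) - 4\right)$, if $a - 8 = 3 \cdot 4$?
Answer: $\frac{931}{146} \approx 6.3767$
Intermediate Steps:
$Z = 3$ ($Z = -2 + 5 = 3$)
$a = 20$ ($a = 8 + 3 \cdot 4 = 8 + 12 = 20$)
$u = - \frac{1}{7}$ ($u = \frac{1}{-7} = - \frac{1}{7} \approx -0.14286$)
$\frac{7}{21 + u} \left(\left(a + Z\right) - 4\right) = \frac{7}{21 - \frac{1}{7}} \left(\left(20 + 3\right) - 4\right) = \frac{7}{\frac{146}{7}} \left(23 - 4\right) = 7 \cdot \frac{7}{146} \cdot 19 = \frac{49}{146} \cdot 19 = \frac{931}{146}$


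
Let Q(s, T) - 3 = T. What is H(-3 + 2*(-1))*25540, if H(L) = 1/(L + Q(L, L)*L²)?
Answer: -5108/11 ≈ -464.36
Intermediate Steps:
Q(s, T) = 3 + T
H(L) = 1/(L + L²*(3 + L)) (H(L) = 1/(L + (3 + L)*L²) = 1/(L + L²*(3 + L)))
H(-3 + 2*(-1))*25540 = (1/((-3 + 2*(-1))*(1 + (-3 + 2*(-1))*(3 + (-3 + 2*(-1))))))*25540 = (1/((-3 - 2)*(1 + (-3 - 2)*(3 + (-3 - 2)))))*25540 = (1/((-5)*(1 - 5*(3 - 5))))*25540 = -1/(5*(1 - 5*(-2)))*25540 = -1/(5*(1 + 10))*25540 = -⅕/11*25540 = -⅕*1/11*25540 = -1/55*25540 = -5108/11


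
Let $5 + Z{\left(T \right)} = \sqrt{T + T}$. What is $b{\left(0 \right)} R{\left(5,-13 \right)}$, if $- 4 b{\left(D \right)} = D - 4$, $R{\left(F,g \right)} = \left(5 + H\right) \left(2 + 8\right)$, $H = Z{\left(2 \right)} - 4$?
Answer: $-20$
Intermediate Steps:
$Z{\left(T \right)} = -5 + \sqrt{2} \sqrt{T}$ ($Z{\left(T \right)} = -5 + \sqrt{T + T} = -5 + \sqrt{2 T} = -5 + \sqrt{2} \sqrt{T}$)
$H = -7$ ($H = \left(-5 + \sqrt{2} \sqrt{2}\right) - 4 = \left(-5 + 2\right) - 4 = -3 - 4 = -7$)
$R{\left(F,g \right)} = -20$ ($R{\left(F,g \right)} = \left(5 - 7\right) \left(2 + 8\right) = \left(-2\right) 10 = -20$)
$b{\left(D \right)} = 1 - \frac{D}{4}$ ($b{\left(D \right)} = - \frac{D - 4}{4} = - \frac{-4 + D}{4} = 1 - \frac{D}{4}$)
$b{\left(0 \right)} R{\left(5,-13 \right)} = \left(1 - 0\right) \left(-20\right) = \left(1 + 0\right) \left(-20\right) = 1 \left(-20\right) = -20$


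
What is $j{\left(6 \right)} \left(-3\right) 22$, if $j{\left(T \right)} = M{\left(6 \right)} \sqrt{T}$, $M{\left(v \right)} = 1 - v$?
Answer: $330 \sqrt{6} \approx 808.33$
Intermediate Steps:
$j{\left(T \right)} = - 5 \sqrt{T}$ ($j{\left(T \right)} = \left(1 - 6\right) \sqrt{T} = - 5 \sqrt{T}$)
$j{\left(6 \right)} \left(-3\right) 22 = - 5 \sqrt{6} \left(-3\right) 22 = 15 \sqrt{6} \cdot 22 = 330 \sqrt{6}$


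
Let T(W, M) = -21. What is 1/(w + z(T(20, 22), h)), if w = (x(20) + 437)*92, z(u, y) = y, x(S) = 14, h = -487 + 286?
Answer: 1/41291 ≈ 2.4218e-5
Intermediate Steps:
h = -201
w = 41492 (w = (14 + 437)*92 = 451*92 = 41492)
1/(w + z(T(20, 22), h)) = 1/(41492 - 201) = 1/41291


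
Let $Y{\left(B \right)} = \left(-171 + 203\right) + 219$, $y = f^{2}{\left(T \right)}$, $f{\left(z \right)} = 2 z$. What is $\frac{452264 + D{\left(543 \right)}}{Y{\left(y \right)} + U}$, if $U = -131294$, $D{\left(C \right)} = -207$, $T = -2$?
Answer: $- \frac{452057}{131043} \approx -3.4497$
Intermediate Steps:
$y = 16$ ($y = \left(2 \left(-2\right)\right)^{2} = \left(-4\right)^{2} = 16$)
$Y{\left(B \right)} = 251$ ($Y{\left(B \right)} = 32 + 219 = 251$)
$\frac{452264 + D{\left(543 \right)}}{Y{\left(y \right)} + U} = \frac{452264 - 207}{251 - 131294} = \frac{452057}{-131043} = 452057 \left(- \frac{1}{131043}\right) = - \frac{452057}{131043}$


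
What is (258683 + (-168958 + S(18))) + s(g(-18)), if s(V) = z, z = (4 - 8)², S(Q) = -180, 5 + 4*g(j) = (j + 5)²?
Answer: 89561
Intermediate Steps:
g(j) = -5/4 + (5 + j)²/4 (g(j) = -5/4 + (j + 5)²/4 = -5/4 + (5 + j)²/4)
z = 16 (z = (-4)² = 16)
s(V) = 16
(258683 + (-168958 + S(18))) + s(g(-18)) = (258683 + (-168958 - 180)) + 16 = (258683 - 169138) + 16 = 89545 + 16 = 89561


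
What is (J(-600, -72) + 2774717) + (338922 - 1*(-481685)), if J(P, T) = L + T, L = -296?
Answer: 3594956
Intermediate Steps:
J(P, T) = -296 + T
(J(-600, -72) + 2774717) + (338922 - 1*(-481685)) = ((-296 - 72) + 2774717) + (338922 - 1*(-481685)) = (-368 + 2774717) + (338922 + 481685) = 2774349 + 820607 = 3594956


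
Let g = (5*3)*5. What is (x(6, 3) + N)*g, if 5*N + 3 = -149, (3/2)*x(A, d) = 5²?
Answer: -1030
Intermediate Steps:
x(A, d) = 50/3 (x(A, d) = (⅔)*5² = (⅔)*25 = 50/3)
g = 75 (g = 15*5 = 75)
N = -152/5 (N = -⅗ + (⅕)*(-149) = -⅗ - 149/5 = -152/5 ≈ -30.400)
(x(6, 3) + N)*g = (50/3 - 152/5)*75 = -206/15*75 = -1030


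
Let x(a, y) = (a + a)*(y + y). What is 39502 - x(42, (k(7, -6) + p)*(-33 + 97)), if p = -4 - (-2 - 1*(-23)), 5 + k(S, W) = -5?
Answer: 415822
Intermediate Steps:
k(S, W) = -10 (k(S, W) = -5 - 5 = -10)
p = -25 (p = -4 - (-2 + 23) = -4 - 1*21 = -4 - 21 = -25)
x(a, y) = 4*a*y (x(a, y) = (2*a)*(2*y) = 4*a*y)
39502 - x(42, (k(7, -6) + p)*(-33 + 97)) = 39502 - 4*42*(-10 - 25)*(-33 + 97) = 39502 - 4*42*(-35*64) = 39502 - 4*42*(-2240) = 39502 - 1*(-376320) = 39502 + 376320 = 415822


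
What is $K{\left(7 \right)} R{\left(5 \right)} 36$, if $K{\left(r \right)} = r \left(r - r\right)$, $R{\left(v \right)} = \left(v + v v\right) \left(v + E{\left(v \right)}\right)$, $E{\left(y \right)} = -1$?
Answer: $0$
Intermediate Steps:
$R{\left(v \right)} = \left(-1 + v\right) \left(v + v^{2}\right)$ ($R{\left(v \right)} = \left(v + v v\right) \left(v - 1\right) = \left(v + v^{2}\right) \left(-1 + v\right) = \left(-1 + v\right) \left(v + v^{2}\right)$)
$K{\left(r \right)} = 0$ ($K{\left(r \right)} = r 0 = 0$)
$K{\left(7 \right)} R{\left(5 \right)} 36 = 0 \left(5^{3} - 5\right) 36 = 0 \left(125 - 5\right) 36 = 0 \cdot 120 \cdot 36 = 0 \cdot 36 = 0$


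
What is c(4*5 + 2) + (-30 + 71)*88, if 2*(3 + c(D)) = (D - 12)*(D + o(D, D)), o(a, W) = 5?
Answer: 3740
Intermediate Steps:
c(D) = -3 + (-12 + D)*(5 + D)/2 (c(D) = -3 + ((D - 12)*(D + 5))/2 = -3 + ((-12 + D)*(5 + D))/2 = -3 + (-12 + D)*(5 + D)/2)
c(4*5 + 2) + (-30 + 71)*88 = (-33 + (4*5 + 2)**2/2 - 7*(4*5 + 2)/2) + (-30 + 71)*88 = (-33 + (20 + 2)**2/2 - 7*(20 + 2)/2) + 41*88 = (-33 + (1/2)*22**2 - 7/2*22) + 3608 = (-33 + (1/2)*484 - 77) + 3608 = (-33 + 242 - 77) + 3608 = 132 + 3608 = 3740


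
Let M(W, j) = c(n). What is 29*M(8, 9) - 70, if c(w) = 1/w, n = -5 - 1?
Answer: -449/6 ≈ -74.833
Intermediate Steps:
n = -6
M(W, j) = -⅙ (M(W, j) = 1/(-6) = -⅙)
29*M(8, 9) - 70 = 29*(-⅙) - 70 = -29/6 - 70 = -449/6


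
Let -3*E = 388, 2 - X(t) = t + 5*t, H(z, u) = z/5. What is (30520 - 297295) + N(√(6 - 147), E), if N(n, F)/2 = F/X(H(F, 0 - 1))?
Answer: -314529665/1179 ≈ -2.6678e+5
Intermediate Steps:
H(z, u) = z/5 (H(z, u) = z*(⅕) = z/5)
X(t) = 2 - 6*t (X(t) = 2 - (t + 5*t) = 2 - 6*t)
E = -388/3 (E = -⅓*388 = -388/3 ≈ -129.33)
N(n, F) = 2*F/(2 - 6*F/5) (N(n, F) = 2*(F/(2 - 6*F/5)) = 2*F/(2 - 6*F/5))
(30520 - 297295) + N(√(6 - 147), E) = (30520 - 297295) - 5*(-388/3)/(-5 + 3*(-388/3)) = -266775 - 5*(-388/3)/(-5 - 388) = -266775 - 5*(-388/3)/(-393) = -266775 - 5*(-388/3)*(-1/393) = -266775 - 1940/1179 = -314529665/1179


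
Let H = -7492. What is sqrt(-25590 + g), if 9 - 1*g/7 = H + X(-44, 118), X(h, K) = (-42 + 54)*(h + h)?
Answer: sqrt(34309) ≈ 185.23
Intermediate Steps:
X(h, K) = 24*h (X(h, K) = 12*(2*h) = 24*h)
g = 59899 (g = 63 - 7*(-7492 + 24*(-44)) = 63 - 7*(-7492 - 1056) = 63 - 7*(-8548) = 63 + 59836 = 59899)
sqrt(-25590 + g) = sqrt(-25590 + 59899) = sqrt(34309)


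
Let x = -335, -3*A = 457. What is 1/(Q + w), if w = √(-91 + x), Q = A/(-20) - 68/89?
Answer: 195406620/13486693249 - 28515600*I*√426/13486693249 ≈ 0.014489 - 0.04364*I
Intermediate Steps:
A = -457/3 (A = -⅓*457 = -457/3 ≈ -152.33)
Q = 36593/5340 (Q = -457/3/(-20) - 68/89 = -457/3*(-1/20) - 68*1/89 = 457/60 - 68/89 = 36593/5340 ≈ 6.8526)
w = I*√426 (w = √(-91 - 335) = √(-426) = I*√426 ≈ 20.64*I)
1/(Q + w) = 1/(36593/5340 + I*√426)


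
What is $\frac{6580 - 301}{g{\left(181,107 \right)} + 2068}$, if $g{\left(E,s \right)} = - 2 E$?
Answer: $\frac{6279}{1706} \approx 3.6805$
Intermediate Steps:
$\frac{6580 - 301}{g{\left(181,107 \right)} + 2068} = \frac{6580 - 301}{\left(-2\right) 181 + 2068} = \frac{6279}{-362 + 2068} = \frac{6279}{1706}$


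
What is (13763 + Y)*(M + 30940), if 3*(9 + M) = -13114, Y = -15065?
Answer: -34580686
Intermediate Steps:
M = -13141/3 (M = -9 + (⅓)*(-13114) = -9 - 13114/3 = -13141/3 ≈ -4380.3)
(13763 + Y)*(M + 30940) = (13763 - 15065)*(-13141/3 + 30940) = -1302*79679/3 = -34580686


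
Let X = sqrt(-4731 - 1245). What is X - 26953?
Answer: -26953 + 6*I*sqrt(166) ≈ -26953.0 + 77.305*I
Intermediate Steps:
X = 6*I*sqrt(166) (X = sqrt(-5976) = 6*I*sqrt(166) ≈ 77.305*I)
X - 26953 = 6*I*sqrt(166) - 26953 = -26953 + 6*I*sqrt(166)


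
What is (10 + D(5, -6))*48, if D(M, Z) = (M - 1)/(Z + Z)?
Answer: 464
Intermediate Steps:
D(M, Z) = (-1 + M)/(2*Z) (D(M, Z) = (-1 + M)/((2*Z)) = (-1 + M)*(1/(2*Z)) = (-1 + M)/(2*Z))
(10 + D(5, -6))*48 = (10 + (½)*(-1 + 5)/(-6))*48 = (10 + (½)*(-⅙)*4)*48 = (10 - ⅓)*48 = (29/3)*48 = 464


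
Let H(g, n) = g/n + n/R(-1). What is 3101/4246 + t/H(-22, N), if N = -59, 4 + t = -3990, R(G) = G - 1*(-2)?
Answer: 1011279275/14686914 ≈ 68.856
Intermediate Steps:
R(G) = 2 + G (R(G) = G + 2 = 2 + G)
t = -3994 (t = -4 - 3990 = -3994)
H(g, n) = n + g/n (H(g, n) = g/n + n/(2 - 1) = g/n + n/1 = g/n + n*1 = g/n + n = n + g/n)
3101/4246 + t/H(-22, N) = 3101/4246 - 3994/(-59 - 22/(-59)) = 3101*(1/4246) - 3994/(-59 - 22*(-1/59)) = 3101/4246 - 3994/(-59 + 22/59) = 3101/4246 - 3994/(-3459/59) = 3101/4246 - 3994*(-59/3459) = 3101/4246 + 235646/3459 = 1011279275/14686914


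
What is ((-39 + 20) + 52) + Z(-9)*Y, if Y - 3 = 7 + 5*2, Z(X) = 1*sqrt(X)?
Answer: 33 + 60*I ≈ 33.0 + 60.0*I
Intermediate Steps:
Z(X) = sqrt(X)
Y = 20 (Y = 3 + (7 + 5*2) = 3 + (7 + 10) = 3 + 17 = 20)
((-39 + 20) + 52) + Z(-9)*Y = ((-39 + 20) + 52) + sqrt(-9)*20 = (-19 + 52) + (3*I)*20 = 33 + 60*I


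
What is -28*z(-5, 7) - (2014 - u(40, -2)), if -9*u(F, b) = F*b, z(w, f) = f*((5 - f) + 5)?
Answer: -23338/9 ≈ -2593.1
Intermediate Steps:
z(w, f) = f*(10 - f)
u(F, b) = -F*b/9
-28*z(-5, 7) - (2014 - u(40, -2)) = -196*(10 - 1*7) - (2014 - (-1)*40*(-2)/9) = -196*(10 - 7) - (2014 - 1*80/9) = -196*3 - (2014 - 80/9) = -28*21 - 1*18046/9 = -588 - 18046/9 = -23338/9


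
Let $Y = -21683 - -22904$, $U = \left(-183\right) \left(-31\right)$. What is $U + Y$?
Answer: $6894$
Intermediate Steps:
$U = 5673$
$Y = 1221$ ($Y = -21683 + 22904 = 1221$)
$U + Y = 5673 + 1221 = 6894$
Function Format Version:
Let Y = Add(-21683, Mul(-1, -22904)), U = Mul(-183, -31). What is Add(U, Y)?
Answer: 6894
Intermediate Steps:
U = 5673
Y = 1221 (Y = Add(-21683, 22904) = 1221)
Add(U, Y) = Add(5673, 1221) = 6894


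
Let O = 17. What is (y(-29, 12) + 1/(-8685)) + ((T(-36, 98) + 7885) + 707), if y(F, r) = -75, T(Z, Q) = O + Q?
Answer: 74968919/8685 ≈ 8632.0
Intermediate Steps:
T(Z, Q) = 17 + Q
(y(-29, 12) + 1/(-8685)) + ((T(-36, 98) + 7885) + 707) = (-75 + 1/(-8685)) + (((17 + 98) + 7885) + 707) = (-75 - 1/8685) + ((115 + 7885) + 707) = -651376/8685 + (8000 + 707) = -651376/8685 + 8707 = 74968919/8685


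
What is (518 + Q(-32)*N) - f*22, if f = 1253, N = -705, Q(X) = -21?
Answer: -12243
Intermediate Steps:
(518 + Q(-32)*N) - f*22 = (518 - 21*(-705)) - 1253*22 = (518 + 14805) - 1*27566 = 15323 - 27566 = -12243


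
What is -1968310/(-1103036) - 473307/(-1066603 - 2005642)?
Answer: 298600237091/154036219810 ≈ 1.9385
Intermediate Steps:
-1968310/(-1103036) - 473307/(-1066603 - 2005642) = -1968310*(-1/1103036) - 473307/(-3072245) = 984155/551518 - 473307*(-1/3072245) = 984155/551518 + 473307/3072245 = 298600237091/154036219810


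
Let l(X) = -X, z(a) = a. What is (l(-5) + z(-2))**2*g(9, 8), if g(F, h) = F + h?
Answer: 153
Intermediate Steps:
(l(-5) + z(-2))**2*g(9, 8) = (-1*(-5) - 2)**2*(9 + 8) = (5 - 2)**2*17 = 3**2*17 = 9*17 = 153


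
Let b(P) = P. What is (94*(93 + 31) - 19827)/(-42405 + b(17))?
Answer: 8171/42388 ≈ 0.19277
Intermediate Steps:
(94*(93 + 31) - 19827)/(-42405 + b(17)) = (94*(93 + 31) - 19827)/(-42405 + 17) = (94*124 - 19827)/(-42388) = (11656 - 19827)*(-1/42388) = -8171*(-1/42388) = 8171/42388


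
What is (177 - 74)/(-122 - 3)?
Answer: -103/125 ≈ -0.82400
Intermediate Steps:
(177 - 74)/(-122 - 3) = 103/(-125) = 103*(-1/125) = -103/125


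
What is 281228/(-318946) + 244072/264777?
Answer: 1691540978/42224782521 ≈ 0.040060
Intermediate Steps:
281228/(-318946) + 244072/264777 = 281228*(-1/318946) + 244072*(1/264777) = -140614/159473 + 244072/264777 = 1691540978/42224782521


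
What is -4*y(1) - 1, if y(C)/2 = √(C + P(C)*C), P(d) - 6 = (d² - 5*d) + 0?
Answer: -1 - 8*√3 ≈ -14.856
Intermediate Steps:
P(d) = 6 + d² - 5*d (P(d) = 6 + ((d² - 5*d) + 0) = 6 + (d² - 5*d) = 6 + d² - 5*d)
y(C) = 2*√(C + C*(6 + C² - 5*C)) (y(C) = 2*√(C + (6 + C² - 5*C)*C) = 2*√(C + C*(6 + C² - 5*C)))
-4*y(1) - 1 = -8*√(1*(7 + 1² - 5*1)) - 1 = -8*√(1*(7 + 1 - 5)) - 1 = -8*√(1*3) - 1 = -8*√3 - 1 = -1 - 8*√3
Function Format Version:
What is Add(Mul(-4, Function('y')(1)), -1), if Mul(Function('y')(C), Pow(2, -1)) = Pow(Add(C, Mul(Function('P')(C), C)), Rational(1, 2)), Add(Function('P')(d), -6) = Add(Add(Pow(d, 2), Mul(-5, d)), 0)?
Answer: Add(-1, Mul(-8, Pow(3, Rational(1, 2)))) ≈ -14.856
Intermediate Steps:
Function('P')(d) = Add(6, Pow(d, 2), Mul(-5, d)) (Function('P')(d) = Add(6, Add(Add(Pow(d, 2), Mul(-5, d)), 0)) = Add(6, Add(Pow(d, 2), Mul(-5, d))) = Add(6, Pow(d, 2), Mul(-5, d)))
Function('y')(C) = Mul(2, Pow(Add(C, Mul(C, Add(6, Pow(C, 2), Mul(-5, C)))), Rational(1, 2))) (Function('y')(C) = Mul(2, Pow(Add(C, Mul(Add(6, Pow(C, 2), Mul(-5, C)), C)), Rational(1, 2))) = Mul(2, Pow(Add(C, Mul(C, Add(6, Pow(C, 2), Mul(-5, C)))), Rational(1, 2))))
Add(Mul(-4, Function('y')(1)), -1) = Add(Mul(-4, Mul(2, Pow(Mul(1, Add(7, Pow(1, 2), Mul(-5, 1))), Rational(1, 2)))), -1) = Add(Mul(-4, Mul(2, Pow(Mul(1, Add(7, 1, -5)), Rational(1, 2)))), -1) = Add(Mul(-4, Mul(2, Pow(Mul(1, 3), Rational(1, 2)))), -1) = Add(Mul(-4, Mul(2, Pow(3, Rational(1, 2)))), -1) = Add(Mul(-8, Pow(3, Rational(1, 2))), -1) = Add(-1, Mul(-8, Pow(3, Rational(1, 2))))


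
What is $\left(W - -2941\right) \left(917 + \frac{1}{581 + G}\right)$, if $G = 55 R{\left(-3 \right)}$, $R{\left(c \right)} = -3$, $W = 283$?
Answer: $\frac{11825663}{4} \approx 2.9564 \cdot 10^{6}$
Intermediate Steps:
$G = -165$ ($G = 55 \left(-3\right) = -165$)
$\left(W - -2941\right) \left(917 + \frac{1}{581 + G}\right) = \left(283 - -2941\right) \left(917 + \frac{1}{581 - 165}\right) = \left(283 + 2941\right) \left(917 + \frac{1}{416}\right) = 3224 \left(917 + \frac{1}{416}\right) = 3224 \cdot \frac{381473}{416} = \frac{11825663}{4}$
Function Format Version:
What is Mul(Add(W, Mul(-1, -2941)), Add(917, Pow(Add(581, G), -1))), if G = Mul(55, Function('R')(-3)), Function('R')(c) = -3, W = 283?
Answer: Rational(11825663, 4) ≈ 2.9564e+6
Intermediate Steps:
G = -165 (G = Mul(55, -3) = -165)
Mul(Add(W, Mul(-1, -2941)), Add(917, Pow(Add(581, G), -1))) = Mul(Add(283, Mul(-1, -2941)), Add(917, Pow(Add(581, -165), -1))) = Mul(Add(283, 2941), Add(917, Pow(416, -1))) = Mul(3224, Add(917, Rational(1, 416))) = Mul(3224, Rational(381473, 416)) = Rational(11825663, 4)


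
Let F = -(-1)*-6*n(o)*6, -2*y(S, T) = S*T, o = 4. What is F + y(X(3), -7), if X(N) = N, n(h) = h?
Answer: -267/2 ≈ -133.50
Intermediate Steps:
y(S, T) = -S*T/2
F = -144 (F = -(-1)*-6*4*6 = -(-1)*(-24*6) = -(-1)*(-144) = -1*144 = -144)
F + y(X(3), -7) = -144 - ½*3*(-7) = -144 + 21/2 = -267/2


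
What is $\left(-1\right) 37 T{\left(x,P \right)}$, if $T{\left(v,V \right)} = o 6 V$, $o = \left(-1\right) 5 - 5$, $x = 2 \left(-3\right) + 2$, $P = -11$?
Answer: $-24420$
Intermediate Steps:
$x = -4$ ($x = -6 + 2 = -4$)
$o = -10$ ($o = -5 - 5 = -10$)
$T{\left(v,V \right)} = - 60 V$ ($T{\left(v,V \right)} = \left(-10\right) 6 V = - 60 V$)
$\left(-1\right) 37 T{\left(x,P \right)} = \left(-1\right) 37 \left(\left(-60\right) \left(-11\right)\right) = \left(-37\right) 660 = -24420$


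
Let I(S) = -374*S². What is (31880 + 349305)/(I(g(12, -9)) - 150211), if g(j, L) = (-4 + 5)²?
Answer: -76237/30117 ≈ -2.5314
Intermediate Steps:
g(j, L) = 1 (g(j, L) = 1² = 1)
(31880 + 349305)/(I(g(12, -9)) - 150211) = (31880 + 349305)/(-374*1² - 150211) = 381185/(-374*1 - 150211) = 381185/(-374 - 150211) = 381185/(-150585) = 381185*(-1/150585) = -76237/30117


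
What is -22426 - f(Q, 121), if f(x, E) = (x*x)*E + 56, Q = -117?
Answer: -1678851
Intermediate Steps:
f(x, E) = 56 + E*x**2 (f(x, E) = x**2*E + 56 = E*x**2 + 56 = 56 + E*x**2)
-22426 - f(Q, 121) = -22426 - (56 + 121*(-117)**2) = -22426 - (56 + 121*13689) = -22426 - (56 + 1656369) = -22426 - 1*1656425 = -22426 - 1656425 = -1678851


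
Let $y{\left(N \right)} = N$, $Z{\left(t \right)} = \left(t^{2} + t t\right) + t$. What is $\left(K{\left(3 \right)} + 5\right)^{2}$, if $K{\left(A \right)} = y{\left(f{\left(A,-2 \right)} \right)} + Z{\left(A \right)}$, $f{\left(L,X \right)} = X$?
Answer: $576$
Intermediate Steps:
$Z{\left(t \right)} = t + 2 t^{2}$ ($Z{\left(t \right)} = \left(t^{2} + t^{2}\right) + t = 2 t^{2} + t = t + 2 t^{2}$)
$K{\left(A \right)} = -2 + A \left(1 + 2 A\right)$
$\left(K{\left(3 \right)} + 5\right)^{2} = \left(\left(-2 + 3 \left(1 + 2 \cdot 3\right)\right) + 5\right)^{2} = \left(\left(-2 + 3 \left(1 + 6\right)\right) + 5\right)^{2} = \left(\left(-2 + 3 \cdot 7\right) + 5\right)^{2} = \left(\left(-2 + 21\right) + 5\right)^{2} = \left(19 + 5\right)^{2} = 24^{2} = 576$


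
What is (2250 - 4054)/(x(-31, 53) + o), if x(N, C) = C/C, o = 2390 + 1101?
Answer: -451/873 ≈ -0.51661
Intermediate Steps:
o = 3491
x(N, C) = 1
(2250 - 4054)/(x(-31, 53) + o) = (2250 - 4054)/(1 + 3491) = -1804/3492 = -1804*1/3492 = -451/873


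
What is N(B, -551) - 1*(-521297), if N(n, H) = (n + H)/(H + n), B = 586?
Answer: 521298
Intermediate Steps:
N(n, H) = 1 (N(n, H) = (H + n)/(H + n) = 1)
N(B, -551) - 1*(-521297) = 1 - 1*(-521297) = 1 + 521297 = 521298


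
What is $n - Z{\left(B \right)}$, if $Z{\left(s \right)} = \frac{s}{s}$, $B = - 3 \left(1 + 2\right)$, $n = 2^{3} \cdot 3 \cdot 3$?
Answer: $71$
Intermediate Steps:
$n = 72$ ($n = 8 \cdot 3 \cdot 3 = 24 \cdot 3 = 72$)
$B = -9$ ($B = \left(-3\right) 3 = -9$)
$Z{\left(s \right)} = 1$
$n - Z{\left(B \right)} = 72 - 1 = 71$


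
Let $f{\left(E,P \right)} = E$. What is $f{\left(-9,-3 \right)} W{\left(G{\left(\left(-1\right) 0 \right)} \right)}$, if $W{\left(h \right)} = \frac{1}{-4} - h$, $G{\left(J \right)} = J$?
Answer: $\frac{9}{4} \approx 2.25$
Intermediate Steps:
$W{\left(h \right)} = - \frac{1}{4} - h$
$f{\left(-9,-3 \right)} W{\left(G{\left(\left(-1\right) 0 \right)} \right)} = - 9 \left(- \frac{1}{4} - \left(-1\right) 0\right) = - 9 \left(- \frac{1}{4} - 0\right) = - 9 \left(- \frac{1}{4} + 0\right) = \left(-9\right) \left(- \frac{1}{4}\right) = \frac{9}{4}$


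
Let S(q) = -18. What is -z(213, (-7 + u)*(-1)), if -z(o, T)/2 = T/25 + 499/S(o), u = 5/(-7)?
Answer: -86353/1575 ≈ -54.827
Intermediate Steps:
u = -5/7 (u = 5*(-1/7) = -5/7 ≈ -0.71429)
z(o, T) = 499/9 - 2*T/25 (z(o, T) = -2*(T/25 + 499/(-18)) = -2*(T*(1/25) + 499*(-1/18)) = -2*(T/25 - 499/18) = -2*(-499/18 + T/25) = 499/9 - 2*T/25)
-z(213, (-7 + u)*(-1)) = -(499/9 - 2*(-7 - 5/7)*(-1)/25) = -(499/9 - (-108)*(-1)/175) = -(499/9 - 2/25*54/7) = -(499/9 - 108/175) = -1*86353/1575 = -86353/1575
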